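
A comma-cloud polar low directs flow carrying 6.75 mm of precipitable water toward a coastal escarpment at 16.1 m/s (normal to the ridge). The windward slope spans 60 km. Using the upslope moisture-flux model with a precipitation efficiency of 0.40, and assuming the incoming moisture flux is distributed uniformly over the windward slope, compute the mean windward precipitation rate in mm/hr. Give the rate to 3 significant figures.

R ≈ 2.61 mm/hr

Incoming column moisture flux per unit ridge length: F = V × PW = 16.1 × 6.75 = 108.675 mm·m/s.
Spread over the 60 km slope with efficiency ε = 0.40: R = ε·F/W = 0.40 × 108.675 / 60000 m = 7.245e-04 mm/s.
R = 7.245e-04 × 3600 = 2.61 mm/hr.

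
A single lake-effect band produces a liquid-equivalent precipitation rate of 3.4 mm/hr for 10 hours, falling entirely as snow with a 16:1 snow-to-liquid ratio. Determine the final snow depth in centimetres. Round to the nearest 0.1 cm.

Liquid-equivalent depth = 3.4 × 10 = 34 mm.
Snow depth = 34 mm × 16 = 544 mm = 54.4 cm.

snow depth ≈ 54.4 cm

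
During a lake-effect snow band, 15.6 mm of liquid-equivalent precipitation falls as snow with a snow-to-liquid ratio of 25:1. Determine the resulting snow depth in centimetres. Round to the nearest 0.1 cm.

Snow depth = liquid × ratio = 15.6 mm × 25 = 390 mm = 39.0 cm.

snow depth ≈ 39.0 cm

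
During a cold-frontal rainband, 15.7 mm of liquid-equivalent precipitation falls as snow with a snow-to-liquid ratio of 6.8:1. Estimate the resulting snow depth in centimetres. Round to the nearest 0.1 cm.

snow depth ≈ 10.7 cm

Snow depth = liquid × ratio = 15.7 mm × 6.8 = 106.76 mm = 10.7 cm.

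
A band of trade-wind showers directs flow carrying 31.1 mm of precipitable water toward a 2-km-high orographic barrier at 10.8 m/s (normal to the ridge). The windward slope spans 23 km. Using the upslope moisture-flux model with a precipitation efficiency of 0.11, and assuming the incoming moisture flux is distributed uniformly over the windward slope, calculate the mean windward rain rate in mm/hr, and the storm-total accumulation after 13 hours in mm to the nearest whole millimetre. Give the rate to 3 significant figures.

R ≈ 5.78 mm/hr; total ≈ 75 mm

Incoming column moisture flux per unit ridge length: F = V × PW = 10.8 × 31.1 = 335.88 mm·m/s.
Spread over the 23 km slope with efficiency ε = 0.11: R = ε·F/W = 0.11 × 335.88 / 23000 m = 1.606e-03 mm/s.
R = 1.606e-03 × 3600 = 5.78 mm/hr.
Over 13 h: total = 5.78 × 13 = 75.14 ≈ 75 mm.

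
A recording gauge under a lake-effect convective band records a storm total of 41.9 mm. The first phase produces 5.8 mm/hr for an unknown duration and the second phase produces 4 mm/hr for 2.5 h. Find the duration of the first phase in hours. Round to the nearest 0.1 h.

Known phases: 4 × 2.5 = 10 mm.
Remaining depth = 41.9 − 10 = 31.9 mm.
Duration = 31.9 / 5.8 = 5.5 h.

duration ≈ 5.5 h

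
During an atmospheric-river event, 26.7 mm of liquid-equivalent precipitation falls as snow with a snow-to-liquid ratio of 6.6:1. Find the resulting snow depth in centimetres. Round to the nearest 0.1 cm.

snow depth ≈ 17.6 cm

Snow depth = liquid × ratio = 26.7 mm × 6.6 = 176.22 mm = 17.6 cm.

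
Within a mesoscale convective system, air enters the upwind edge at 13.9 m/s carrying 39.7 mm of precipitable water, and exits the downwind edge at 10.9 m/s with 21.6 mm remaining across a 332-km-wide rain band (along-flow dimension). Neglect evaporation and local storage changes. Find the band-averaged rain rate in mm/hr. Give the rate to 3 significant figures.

R ≈ 3.43 mm/hr

Column moisture flux per unit crosswind length is F = V × PW.
Inflow: F_in = 13.9 × 39.7 = 551.83 mm·m/s
Outflow: F_out = 10.9 × 21.6 = 235.44 mm·m/s
Steady-state rate R = (F_in − F_out)/L = (551.83 − 235.44) / 332000 m = 9.530e-04 mm/s.
R = 9.530e-04 × 3600 = 3.43 mm/hr.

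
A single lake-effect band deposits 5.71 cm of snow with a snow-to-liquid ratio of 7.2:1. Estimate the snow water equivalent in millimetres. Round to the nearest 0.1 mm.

SWE = snow depth / ratio = 5.71 cm / 7.2 = 0.793 cm = 7.9 mm.

SWE ≈ 7.9 mm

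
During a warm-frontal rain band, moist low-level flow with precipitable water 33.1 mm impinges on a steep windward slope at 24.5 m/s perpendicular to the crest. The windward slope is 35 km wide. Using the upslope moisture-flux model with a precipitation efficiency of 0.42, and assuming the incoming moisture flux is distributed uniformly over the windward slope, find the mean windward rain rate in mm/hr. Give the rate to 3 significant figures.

R ≈ 35.0 mm/hr

Incoming column moisture flux per unit ridge length: F = V × PW = 24.5 × 33.1 = 810.95 mm·m/s.
Spread over the 35 km slope with efficiency ε = 0.42: R = ε·F/W = 0.42 × 810.95 / 35000 m = 9.731e-03 mm/s.
R = 9.731e-03 × 3600 = 35.0 mm/hr.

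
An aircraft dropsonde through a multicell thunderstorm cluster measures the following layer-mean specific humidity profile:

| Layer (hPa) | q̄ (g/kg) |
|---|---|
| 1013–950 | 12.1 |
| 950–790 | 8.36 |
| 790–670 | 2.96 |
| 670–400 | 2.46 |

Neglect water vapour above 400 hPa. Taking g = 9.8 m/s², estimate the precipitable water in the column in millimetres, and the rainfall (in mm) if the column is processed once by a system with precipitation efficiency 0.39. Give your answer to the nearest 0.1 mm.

Precipitable water is the column-integrated vapour mass per unit area: PW = (1/g) Σ q̄ Δp, with q in kg/kg and Δp in Pa (1 kg/m² of water = 1 mm).
Layer 1013–950 hPa: Δp = 63 hPa = 6300 Pa, q̄ = 0.0121 kg/kg → 0.0121 × 6300 / 9.8 = 7.78 mm
Layer 950–790 hPa: Δp = 160 hPa = 16000 Pa, q̄ = 0.00836 kg/kg → 0.00836 × 16000 / 9.8 = 13.65 mm
Layer 790–670 hPa: Δp = 120 hPa = 12000 Pa, q̄ = 0.00296 kg/kg → 0.00296 × 12000 / 9.8 = 3.62 mm
Layer 670–400 hPa: Δp = 270 hPa = 27000 Pa, q̄ = 0.00246 kg/kg → 0.00246 × 27000 / 9.8 = 6.78 mm
PW = 7.78 + 13.65 + 3.62 + 6.78 = 31.83 ≈ 31.8 mm.
Rainfall = ε × PW = 0.39 × 31.8 = 12.4 mm.

PW ≈ 31.8 mm; rainfall ≈ 12.4 mm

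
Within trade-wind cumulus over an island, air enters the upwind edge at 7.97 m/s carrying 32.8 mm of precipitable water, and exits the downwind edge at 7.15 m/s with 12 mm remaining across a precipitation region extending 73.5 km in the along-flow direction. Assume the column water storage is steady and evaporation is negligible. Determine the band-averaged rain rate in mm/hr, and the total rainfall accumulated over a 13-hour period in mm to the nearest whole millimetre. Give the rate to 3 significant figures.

Column moisture flux per unit crosswind length is F = V × PW.
Inflow: F_in = 7.97 × 32.8 = 261.416 mm·m/s
Outflow: F_out = 7.15 × 12 = 85.8 mm·m/s
Steady-state rate R = (F_in − F_out)/L = (261.416 − 85.8) / 73500 m = 2.389e-03 mm/s.
R = 2.389e-03 × 3600 = 8.60 mm/hr.
Over 13 h: total = 8.60 × 13 = 111.8 ≈ 112 mm.

R ≈ 8.60 mm/hr; total ≈ 112 mm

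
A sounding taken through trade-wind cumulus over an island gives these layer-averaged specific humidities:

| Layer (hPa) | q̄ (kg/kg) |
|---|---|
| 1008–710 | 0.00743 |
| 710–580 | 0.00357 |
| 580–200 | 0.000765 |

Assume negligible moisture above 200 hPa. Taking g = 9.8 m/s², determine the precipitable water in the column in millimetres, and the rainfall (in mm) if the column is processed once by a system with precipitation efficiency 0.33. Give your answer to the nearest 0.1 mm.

PW ≈ 30.3 mm; rainfall ≈ 10.0 mm

Precipitable water is the column-integrated vapour mass per unit area: PW = (1/g) Σ q̄ Δp, with q in kg/kg and Δp in Pa (1 kg/m² of water = 1 mm).
Layer 1008–710 hPa: Δp = 298 hPa = 29800 Pa, q̄ = 0.00743 kg/kg → 0.00743 × 29800 / 9.8 = 22.59 mm
Layer 710–580 hPa: Δp = 130 hPa = 13000 Pa, q̄ = 0.00357 kg/kg → 0.00357 × 13000 / 9.8 = 4.74 mm
Layer 580–200 hPa: Δp = 380 hPa = 38000 Pa, q̄ = 0.000765 kg/kg → 0.000765 × 38000 / 9.8 = 2.97 mm
PW = 22.59 + 4.74 + 2.97 = 30.30 ≈ 30.3 mm.
Rainfall = ε × PW = 0.33 × 30.3 = 10.0 mm.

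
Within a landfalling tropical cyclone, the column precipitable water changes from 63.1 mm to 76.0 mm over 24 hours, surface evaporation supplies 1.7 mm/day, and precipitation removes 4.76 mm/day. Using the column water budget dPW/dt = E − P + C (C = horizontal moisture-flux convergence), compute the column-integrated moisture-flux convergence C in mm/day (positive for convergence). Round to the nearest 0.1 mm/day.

dPW/dt = (76.0 − 63.1) mm / (24/24 day) = +12.900 mm/day.
C = dPW/dt − E + P = (+12.900) − 1.7 + 4.76 = 16.0 mm/day.

C ≈ 16.0 mm/day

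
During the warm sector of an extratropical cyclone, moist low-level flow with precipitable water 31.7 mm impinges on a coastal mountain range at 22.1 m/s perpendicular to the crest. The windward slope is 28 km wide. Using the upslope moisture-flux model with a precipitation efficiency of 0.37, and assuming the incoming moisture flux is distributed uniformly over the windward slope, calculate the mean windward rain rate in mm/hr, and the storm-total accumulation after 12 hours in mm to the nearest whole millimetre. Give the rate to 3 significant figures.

R ≈ 33.3 mm/hr; total ≈ 400 mm

Incoming column moisture flux per unit ridge length: F = V × PW = 22.1 × 31.7 = 700.57 mm·m/s.
Spread over the 28 km slope with efficiency ε = 0.37: R = ε·F/W = 0.37 × 700.57 / 28000 m = 9.258e-03 mm/s.
R = 9.258e-03 × 3600 = 33.3 mm/hr.
Over 12 h: total = 33.3 × 12 = 399.6 ≈ 400 mm.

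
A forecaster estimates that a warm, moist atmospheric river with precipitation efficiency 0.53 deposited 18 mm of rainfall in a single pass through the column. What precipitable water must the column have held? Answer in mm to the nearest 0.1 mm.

PW ≈ 34.0 mm

PW = rainfall / ε = 18 / 0.53 = 34.0 mm.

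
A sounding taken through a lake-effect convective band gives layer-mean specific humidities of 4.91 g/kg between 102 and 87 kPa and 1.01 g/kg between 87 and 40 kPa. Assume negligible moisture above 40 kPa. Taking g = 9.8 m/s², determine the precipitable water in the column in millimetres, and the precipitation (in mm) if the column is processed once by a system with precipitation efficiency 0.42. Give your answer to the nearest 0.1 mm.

PW ≈ 12.4 mm; precipitation ≈ 5.2 mm

Precipitable water is the column-integrated vapour mass per unit area: PW = (1/g) Σ q̄ Δp, with q in kg/kg and Δp in Pa (1 kg/m² of water = 1 mm).
Layer 102–87 kPa: Δp = 150 hPa = 15000 Pa, q̄ = 0.00491 kg/kg → 0.00491 × 15000 / 9.8 = 7.52 mm
Layer 87–40 kPa: Δp = 470 hPa = 47000 Pa, q̄ = 0.00101 kg/kg → 0.00101 × 47000 / 9.8 = 4.84 mm
PW = 7.52 + 4.84 = 12.36 ≈ 12.4 mm.
Precipitation = ε × PW = 0.42 × 12.4 = 5.2 mm.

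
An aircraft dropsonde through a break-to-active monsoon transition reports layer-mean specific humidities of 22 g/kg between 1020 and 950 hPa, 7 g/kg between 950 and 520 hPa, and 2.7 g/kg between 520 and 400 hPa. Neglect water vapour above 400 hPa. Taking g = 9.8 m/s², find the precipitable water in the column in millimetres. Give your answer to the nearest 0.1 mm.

Precipitable water is the column-integrated vapour mass per unit area: PW = (1/g) Σ q̄ Δp, with q in kg/kg and Δp in Pa (1 kg/m² of water = 1 mm).
Layer 1020–950 hPa: Δp = 70 hPa = 7000 Pa, q̄ = 0.022 kg/kg → 0.022 × 7000 / 9.8 = 15.71 mm
Layer 950–520 hPa: Δp = 430 hPa = 43000 Pa, q̄ = 0.007 kg/kg → 0.007 × 43000 / 9.8 = 30.71 mm
Layer 520–400 hPa: Δp = 120 hPa = 12000 Pa, q̄ = 0.0027 kg/kg → 0.0027 × 12000 / 9.8 = 3.31 mm
PW = 15.71 + 30.71 + 3.31 = 49.73 ≈ 49.7 mm.

PW ≈ 49.7 mm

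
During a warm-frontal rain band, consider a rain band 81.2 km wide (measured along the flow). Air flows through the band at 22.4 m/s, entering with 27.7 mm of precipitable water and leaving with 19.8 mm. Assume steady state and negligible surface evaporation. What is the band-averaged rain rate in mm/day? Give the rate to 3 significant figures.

R ≈ 188 mm/day

Column moisture flux per unit crosswind length is F = V × PW.
Inflow: F_in = 22.4 × 27.7 = 620.48 mm·m/s
Outflow: F_out = 22.4 × 19.8 = 443.52 mm·m/s
Steady-state rate R = (F_in − F_out)/L = (620.48 − 443.52) / 81200 m = 2.179e-03 mm/s.
R = 2.179e-03 × 3600 × 24 = 188 mm/day.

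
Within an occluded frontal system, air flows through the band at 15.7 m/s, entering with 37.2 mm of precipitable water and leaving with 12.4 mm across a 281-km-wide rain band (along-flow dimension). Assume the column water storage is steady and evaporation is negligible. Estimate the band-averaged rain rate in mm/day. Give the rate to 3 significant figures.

R ≈ 120 mm/day

Column moisture flux per unit crosswind length is F = V × PW.
Inflow: F_in = 15.7 × 37.2 = 584.04 mm·m/s
Outflow: F_out = 15.7 × 12.4 = 194.68 mm·m/s
Steady-state rate R = (F_in − F_out)/L = (584.04 − 194.68) / 281000 m = 1.386e-03 mm/s.
R = 1.386e-03 × 3600 × 24 = 120 mm/day.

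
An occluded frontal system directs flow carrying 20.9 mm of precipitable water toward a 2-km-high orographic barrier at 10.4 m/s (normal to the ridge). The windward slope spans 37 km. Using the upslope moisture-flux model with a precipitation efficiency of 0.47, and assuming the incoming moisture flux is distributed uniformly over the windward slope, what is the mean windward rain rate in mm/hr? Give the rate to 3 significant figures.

R ≈ 9.94 mm/hr

Incoming column moisture flux per unit ridge length: F = V × PW = 10.4 × 20.9 = 217.36 mm·m/s.
Spread over the 37 km slope with efficiency ε = 0.47: R = ε·F/W = 0.47 × 217.36 / 37000 m = 2.761e-03 mm/s.
R = 2.761e-03 × 3600 = 9.94 mm/hr.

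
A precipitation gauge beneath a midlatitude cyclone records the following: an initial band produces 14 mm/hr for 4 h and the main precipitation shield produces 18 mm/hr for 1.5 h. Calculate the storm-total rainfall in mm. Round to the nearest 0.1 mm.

Total = Σ Rᵢ Δtᵢ = 14 × 4 + 18 × 1.5
      = 56 + 27 = 83.0 mm.

total ≈ 83.0 mm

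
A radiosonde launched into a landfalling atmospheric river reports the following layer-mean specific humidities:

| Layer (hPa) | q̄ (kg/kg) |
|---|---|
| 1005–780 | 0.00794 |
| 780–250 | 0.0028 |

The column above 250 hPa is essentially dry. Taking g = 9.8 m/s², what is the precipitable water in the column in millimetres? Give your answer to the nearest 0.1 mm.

PW ≈ 33.4 mm

Precipitable water is the column-integrated vapour mass per unit area: PW = (1/g) Σ q̄ Δp, with q in kg/kg and Δp in Pa (1 kg/m² of water = 1 mm).
Layer 1005–780 hPa: Δp = 225 hPa = 22500 Pa, q̄ = 0.00794 kg/kg → 0.00794 × 22500 / 9.8 = 18.23 mm
Layer 780–250 hPa: Δp = 530 hPa = 53000 Pa, q̄ = 0.0028 kg/kg → 0.0028 × 53000 / 9.8 = 15.14 mm
PW = 18.23 + 15.14 = 33.37 ≈ 33.4 mm.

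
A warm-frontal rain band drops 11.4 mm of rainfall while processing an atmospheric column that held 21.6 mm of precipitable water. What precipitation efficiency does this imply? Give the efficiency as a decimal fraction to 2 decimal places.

ε ≈ 0.53

ε = rainfall / PW = 11.4 / 21.6 = 0.53.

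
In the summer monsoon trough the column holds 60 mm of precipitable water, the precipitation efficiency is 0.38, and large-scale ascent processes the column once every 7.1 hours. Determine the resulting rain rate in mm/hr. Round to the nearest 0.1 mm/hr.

Each overturning extracts ε × PW = 0.38 × 60 = 22.8 mm.
Rate = ε·PW / τ = 22.8 / 7.1 h = 3.2 mm/hr.

R ≈ 3.2 mm/hr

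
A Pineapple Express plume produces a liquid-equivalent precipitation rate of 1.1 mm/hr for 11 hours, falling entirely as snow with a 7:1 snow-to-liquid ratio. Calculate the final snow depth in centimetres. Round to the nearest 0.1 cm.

snow depth ≈ 8.5 cm

Liquid-equivalent depth = 1.1 × 11 = 12.1 mm.
Snow depth = 12.1 mm × 7 = 84.7 mm = 8.5 cm.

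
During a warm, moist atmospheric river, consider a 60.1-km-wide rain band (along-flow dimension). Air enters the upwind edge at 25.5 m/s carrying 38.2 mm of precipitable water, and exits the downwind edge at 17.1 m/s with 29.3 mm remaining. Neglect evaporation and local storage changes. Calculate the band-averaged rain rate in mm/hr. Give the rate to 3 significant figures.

R ≈ 28.3 mm/hr

Column moisture flux per unit crosswind length is F = V × PW.
Inflow: F_in = 25.5 × 38.2 = 974.1 mm·m/s
Outflow: F_out = 17.1 × 29.3 = 501.03 mm·m/s
Steady-state rate R = (F_in − F_out)/L = (974.1 − 501.03) / 60100 m = 7.871e-03 mm/s.
R = 7.871e-03 × 3600 = 28.3 mm/hr.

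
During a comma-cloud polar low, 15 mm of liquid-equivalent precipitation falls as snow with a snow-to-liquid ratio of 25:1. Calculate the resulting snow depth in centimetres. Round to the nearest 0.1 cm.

snow depth ≈ 37.5 cm

Snow depth = liquid × ratio = 15 mm × 25 = 375 mm = 37.5 cm.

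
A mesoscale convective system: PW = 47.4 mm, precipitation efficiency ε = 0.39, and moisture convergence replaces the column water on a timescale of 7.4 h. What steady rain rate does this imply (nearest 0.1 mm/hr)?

R ≈ 2.5 mm/hr

Each overturning extracts ε × PW = 0.39 × 47.4 = 18.486 mm.
Rate = ε·PW / τ = 18.486 / 7.4 h = 2.5 mm/hr.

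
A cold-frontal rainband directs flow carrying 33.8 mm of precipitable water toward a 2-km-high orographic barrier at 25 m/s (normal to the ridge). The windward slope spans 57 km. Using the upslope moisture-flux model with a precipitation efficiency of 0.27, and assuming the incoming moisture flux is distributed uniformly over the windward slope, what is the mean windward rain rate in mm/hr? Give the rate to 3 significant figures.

R ≈ 14.4 mm/hr

Incoming column moisture flux per unit ridge length: F = V × PW = 25 × 33.8 = 845 mm·m/s.
Spread over the 57 km slope with efficiency ε = 0.27: R = ε·F/W = 0.27 × 845 / 57000 m = 4.003e-03 mm/s.
R = 4.003e-03 × 3600 = 14.4 mm/hr.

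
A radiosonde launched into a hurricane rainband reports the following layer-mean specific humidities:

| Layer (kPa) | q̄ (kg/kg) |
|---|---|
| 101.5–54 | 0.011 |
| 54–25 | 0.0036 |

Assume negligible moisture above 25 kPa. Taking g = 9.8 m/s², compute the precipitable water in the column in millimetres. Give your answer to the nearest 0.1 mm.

Precipitable water is the column-integrated vapour mass per unit area: PW = (1/g) Σ q̄ Δp, with q in kg/kg and Δp in Pa (1 kg/m² of water = 1 mm).
Layer 101.5–54 kPa: Δp = 475 hPa = 47500 Pa, q̄ = 0.011 kg/kg → 0.011 × 47500 / 9.8 = 53.32 mm
Layer 54–25 kPa: Δp = 290 hPa = 29000 Pa, q̄ = 0.0036 kg/kg → 0.0036 × 29000 / 9.8 = 10.65 mm
PW = 53.32 + 10.65 = 63.97 ≈ 64.0 mm.

PW ≈ 64.0 mm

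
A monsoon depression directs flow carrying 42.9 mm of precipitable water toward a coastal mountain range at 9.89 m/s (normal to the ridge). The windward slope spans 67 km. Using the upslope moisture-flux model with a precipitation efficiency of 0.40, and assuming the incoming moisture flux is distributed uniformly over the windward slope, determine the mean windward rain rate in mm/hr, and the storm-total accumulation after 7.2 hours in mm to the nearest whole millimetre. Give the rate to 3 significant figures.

R ≈ 9.12 mm/hr; total ≈ 66 mm

Incoming column moisture flux per unit ridge length: F = V × PW = 9.89 × 42.9 = 424.281 mm·m/s.
Spread over the 67 km slope with efficiency ε = 0.40: R = ε·F/W = 0.40 × 424.281 / 67000 m = 2.533e-03 mm/s.
R = 2.533e-03 × 3600 = 9.12 mm/hr.
Over 7.2 h: total = 9.12 × 7.2 = 65.664 ≈ 66 mm.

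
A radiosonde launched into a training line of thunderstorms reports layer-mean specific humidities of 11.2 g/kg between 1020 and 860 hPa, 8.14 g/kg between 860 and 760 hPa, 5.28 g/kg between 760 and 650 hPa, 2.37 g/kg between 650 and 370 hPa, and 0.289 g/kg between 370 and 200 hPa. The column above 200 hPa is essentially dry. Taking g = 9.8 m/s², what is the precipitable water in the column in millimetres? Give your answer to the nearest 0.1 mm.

Precipitable water is the column-integrated vapour mass per unit area: PW = (1/g) Σ q̄ Δp, with q in kg/kg and Δp in Pa (1 kg/m² of water = 1 mm).
Layer 1020–860 hPa: Δp = 160 hPa = 16000 Pa, q̄ = 0.0112 kg/kg → 0.0112 × 16000 / 9.8 = 18.29 mm
Layer 860–760 hPa: Δp = 100 hPa = 10000 Pa, q̄ = 0.00814 kg/kg → 0.00814 × 10000 / 9.8 = 8.31 mm
Layer 760–650 hPa: Δp = 110 hPa = 11000 Pa, q̄ = 0.00528 kg/kg → 0.00528 × 11000 / 9.8 = 5.93 mm
Layer 650–370 hPa: Δp = 280 hPa = 28000 Pa, q̄ = 0.00237 kg/kg → 0.00237 × 28000 / 9.8 = 6.77 mm
Layer 370–200 hPa: Δp = 170 hPa = 17000 Pa, q̄ = 0.000289 kg/kg → 0.000289 × 17000 / 9.8 = 0.50 mm
PW = 18.29 + 8.31 + 5.93 + 6.77 + 0.50 = 39.80 ≈ 39.8 mm.

PW ≈ 39.8 mm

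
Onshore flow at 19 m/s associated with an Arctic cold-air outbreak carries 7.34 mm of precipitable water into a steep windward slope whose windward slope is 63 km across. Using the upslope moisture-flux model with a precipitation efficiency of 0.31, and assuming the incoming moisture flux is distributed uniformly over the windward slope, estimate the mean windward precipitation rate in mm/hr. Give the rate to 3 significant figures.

Incoming column moisture flux per unit ridge length: F = V × PW = 19 × 7.34 = 139.46 mm·m/s.
Spread over the 63 km slope with efficiency ε = 0.31: R = ε·F/W = 0.31 × 139.46 / 63000 m = 6.862e-04 mm/s.
R = 6.862e-04 × 3600 = 2.47 mm/hr.

R ≈ 2.47 mm/hr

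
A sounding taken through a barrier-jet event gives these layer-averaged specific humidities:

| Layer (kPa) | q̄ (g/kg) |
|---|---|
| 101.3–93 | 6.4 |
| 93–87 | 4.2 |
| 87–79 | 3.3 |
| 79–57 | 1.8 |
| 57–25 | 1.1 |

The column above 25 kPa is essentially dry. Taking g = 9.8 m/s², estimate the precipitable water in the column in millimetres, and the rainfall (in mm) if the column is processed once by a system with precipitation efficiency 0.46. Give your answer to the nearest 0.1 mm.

Precipitable water is the column-integrated vapour mass per unit area: PW = (1/g) Σ q̄ Δp, with q in kg/kg and Δp in Pa (1 kg/m² of water = 1 mm).
Layer 101.3–93 kPa: Δp = 83 hPa = 8300 Pa, q̄ = 0.0064 kg/kg → 0.0064 × 8300 / 9.8 = 5.42 mm
Layer 93–87 kPa: Δp = 60 hPa = 6000 Pa, q̄ = 0.0042 kg/kg → 0.0042 × 6000 / 9.8 = 2.57 mm
Layer 87–79 kPa: Δp = 80 hPa = 8000 Pa, q̄ = 0.0033 kg/kg → 0.0033 × 8000 / 9.8 = 2.69 mm
Layer 79–57 kPa: Δp = 220 hPa = 22000 Pa, q̄ = 0.0018 kg/kg → 0.0018 × 22000 / 9.8 = 4.04 mm
Layer 57–25 kPa: Δp = 320 hPa = 32000 Pa, q̄ = 0.0011 kg/kg → 0.0011 × 32000 / 9.8 = 3.59 mm
PW = 5.42 + 2.57 + 2.69 + 4.04 + 3.59 = 18.31 ≈ 18.3 mm.
Rainfall = ε × PW = 0.46 × 18.3 = 8.4 mm.

PW ≈ 18.3 mm; rainfall ≈ 8.4 mm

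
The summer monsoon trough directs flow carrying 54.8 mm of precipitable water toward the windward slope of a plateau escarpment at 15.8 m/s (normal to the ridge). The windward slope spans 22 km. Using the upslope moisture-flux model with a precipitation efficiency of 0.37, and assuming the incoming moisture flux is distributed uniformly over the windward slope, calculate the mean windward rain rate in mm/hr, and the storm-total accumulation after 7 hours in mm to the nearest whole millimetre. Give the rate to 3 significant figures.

R ≈ 52.4 mm/hr; total ≈ 367 mm

Incoming column moisture flux per unit ridge length: F = V × PW = 15.8 × 54.8 = 865.84 mm·m/s.
Spread over the 22 km slope with efficiency ε = 0.37: R = ε·F/W = 0.37 × 865.84 / 22000 m = 1.456e-02 mm/s.
R = 1.456e-02 × 3600 = 52.4 mm/hr.
Over 7 h: total = 52.4 × 7 = 366.8 ≈ 367 mm.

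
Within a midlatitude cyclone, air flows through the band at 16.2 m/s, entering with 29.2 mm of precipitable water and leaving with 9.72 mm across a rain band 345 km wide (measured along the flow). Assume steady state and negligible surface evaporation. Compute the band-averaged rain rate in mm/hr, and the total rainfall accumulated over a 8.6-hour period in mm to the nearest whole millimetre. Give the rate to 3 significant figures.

Column moisture flux per unit crosswind length is F = V × PW.
Inflow: F_in = 16.2 × 29.2 = 473.04 mm·m/s
Outflow: F_out = 16.2 × 9.72 = 157.464 mm·m/s
Steady-state rate R = (F_in − F_out)/L = (473.04 − 157.464) / 345000 m = 9.147e-04 mm/s.
R = 9.147e-04 × 3600 = 3.29 mm/hr.
Over 8.6 h: total = 3.29 × 8.6 = 28.294 ≈ 28 mm.

R ≈ 3.29 mm/hr; total ≈ 28 mm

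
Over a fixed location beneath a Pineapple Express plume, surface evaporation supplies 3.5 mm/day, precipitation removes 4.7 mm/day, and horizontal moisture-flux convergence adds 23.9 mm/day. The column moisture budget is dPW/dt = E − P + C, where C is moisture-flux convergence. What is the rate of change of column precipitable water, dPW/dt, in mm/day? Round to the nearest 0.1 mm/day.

dPW/dt ≈ 22.7 mm/day

dPW/dt = E − P + C = 3.5 − 4.7 + (23.9) = 22.7 mm/day.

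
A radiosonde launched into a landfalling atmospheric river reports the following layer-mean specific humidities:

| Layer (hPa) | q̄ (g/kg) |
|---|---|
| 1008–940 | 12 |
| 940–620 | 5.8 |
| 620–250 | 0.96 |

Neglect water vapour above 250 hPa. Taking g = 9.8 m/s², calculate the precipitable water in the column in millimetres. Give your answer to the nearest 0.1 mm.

Precipitable water is the column-integrated vapour mass per unit area: PW = (1/g) Σ q̄ Δp, with q in kg/kg and Δp in Pa (1 kg/m² of water = 1 mm).
Layer 1008–940 hPa: Δp = 68 hPa = 6800 Pa, q̄ = 0.012 kg/kg → 0.012 × 6800 / 9.8 = 8.33 mm
Layer 940–620 hPa: Δp = 320 hPa = 32000 Pa, q̄ = 0.0058 kg/kg → 0.0058 × 32000 / 9.8 = 18.94 mm
Layer 620–250 hPa: Δp = 370 hPa = 37000 Pa, q̄ = 0.00096 kg/kg → 0.00096 × 37000 / 9.8 = 3.62 mm
PW = 8.33 + 18.94 + 3.62 = 30.89 ≈ 30.9 mm.

PW ≈ 30.9 mm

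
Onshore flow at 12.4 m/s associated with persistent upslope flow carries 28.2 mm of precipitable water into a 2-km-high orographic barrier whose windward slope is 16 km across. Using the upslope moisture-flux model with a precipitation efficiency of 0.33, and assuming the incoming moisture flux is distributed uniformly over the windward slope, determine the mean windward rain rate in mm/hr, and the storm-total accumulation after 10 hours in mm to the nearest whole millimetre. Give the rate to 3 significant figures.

R ≈ 26.0 mm/hr; total ≈ 260 mm

Incoming column moisture flux per unit ridge length: F = V × PW = 12.4 × 28.2 = 349.68 mm·m/s.
Spread over the 16 km slope with efficiency ε = 0.33: R = ε·F/W = 0.33 × 349.68 / 16000 m = 7.212e-03 mm/s.
R = 7.212e-03 × 3600 = 26.0 mm/hr.
Over 10 h: total = 26.0 × 10 = 260 mm.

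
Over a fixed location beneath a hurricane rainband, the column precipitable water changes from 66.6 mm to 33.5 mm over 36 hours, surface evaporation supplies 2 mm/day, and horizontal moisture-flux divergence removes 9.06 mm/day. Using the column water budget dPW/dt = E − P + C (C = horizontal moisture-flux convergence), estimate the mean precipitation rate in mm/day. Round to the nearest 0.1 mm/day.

dPW/dt = (33.5 − 66.6) mm / (36/24 day) = -22.067 mm/day.
P = E + C − dPW/dt = 2 + (-9.06) − (-22.067) = 15.0 mm/day.

P ≈ 15.0 mm/day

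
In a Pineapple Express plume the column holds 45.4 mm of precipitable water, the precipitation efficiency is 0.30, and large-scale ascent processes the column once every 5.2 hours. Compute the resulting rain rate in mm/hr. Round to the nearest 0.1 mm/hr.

Each overturning extracts ε × PW = 0.30 × 45.4 = 13.62 mm.
Rate = ε·PW / τ = 13.62 / 5.2 h = 2.6 mm/hr.

R ≈ 2.6 mm/hr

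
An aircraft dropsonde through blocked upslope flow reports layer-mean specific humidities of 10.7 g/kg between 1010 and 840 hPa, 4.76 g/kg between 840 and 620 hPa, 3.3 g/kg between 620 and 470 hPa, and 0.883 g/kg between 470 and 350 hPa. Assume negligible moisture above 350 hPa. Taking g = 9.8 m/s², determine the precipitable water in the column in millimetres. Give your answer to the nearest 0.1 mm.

PW ≈ 35.4 mm

Precipitable water is the column-integrated vapour mass per unit area: PW = (1/g) Σ q̄ Δp, with q in kg/kg and Δp in Pa (1 kg/m² of water = 1 mm).
Layer 1010–840 hPa: Δp = 170 hPa = 17000 Pa, q̄ = 0.0107 kg/kg → 0.0107 × 17000 / 9.8 = 18.56 mm
Layer 840–620 hPa: Δp = 220 hPa = 22000 Pa, q̄ = 0.00476 kg/kg → 0.00476 × 22000 / 9.8 = 10.69 mm
Layer 620–470 hPa: Δp = 150 hPa = 15000 Pa, q̄ = 0.0033 kg/kg → 0.0033 × 15000 / 9.8 = 5.05 mm
Layer 470–350 hPa: Δp = 120 hPa = 12000 Pa, q̄ = 0.000883 kg/kg → 0.000883 × 12000 / 9.8 = 1.08 mm
PW = 18.56 + 10.69 + 5.05 + 1.08 = 35.38 ≈ 35.4 mm.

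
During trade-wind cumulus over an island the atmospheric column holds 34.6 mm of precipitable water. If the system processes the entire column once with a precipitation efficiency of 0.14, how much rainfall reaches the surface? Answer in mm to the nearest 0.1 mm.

rainfall ≈ 4.8 mm

Rainfall = ε × PW = 0.14 × 34.6 = 4.8 mm.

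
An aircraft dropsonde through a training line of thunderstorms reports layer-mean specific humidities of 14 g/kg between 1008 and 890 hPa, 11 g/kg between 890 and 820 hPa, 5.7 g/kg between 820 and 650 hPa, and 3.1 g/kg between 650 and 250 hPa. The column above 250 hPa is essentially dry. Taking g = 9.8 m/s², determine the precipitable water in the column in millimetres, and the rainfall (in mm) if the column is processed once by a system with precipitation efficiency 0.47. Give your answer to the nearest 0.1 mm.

Precipitable water is the column-integrated vapour mass per unit area: PW = (1/g) Σ q̄ Δp, with q in kg/kg and Δp in Pa (1 kg/m² of water = 1 mm).
Layer 1008–890 hPa: Δp = 118 hPa = 11800 Pa, q̄ = 0.014 kg/kg → 0.014 × 11800 / 9.8 = 16.86 mm
Layer 890–820 hPa: Δp = 70 hPa = 7000 Pa, q̄ = 0.011 kg/kg → 0.011 × 7000 / 9.8 = 7.86 mm
Layer 820–650 hPa: Δp = 170 hPa = 17000 Pa, q̄ = 0.0057 kg/kg → 0.0057 × 17000 / 9.8 = 9.89 mm
Layer 650–250 hPa: Δp = 400 hPa = 40000 Pa, q̄ = 0.0031 kg/kg → 0.0031 × 40000 / 9.8 = 12.65 mm
PW = 16.86 + 7.86 + 9.89 + 12.65 = 47.26 ≈ 47.3 mm.
Rainfall = ε × PW = 0.47 × 47.3 = 22.2 mm.

PW ≈ 47.3 mm; rainfall ≈ 22.2 mm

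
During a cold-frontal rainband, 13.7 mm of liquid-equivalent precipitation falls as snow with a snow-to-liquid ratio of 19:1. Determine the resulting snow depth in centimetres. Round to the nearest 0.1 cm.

snow depth ≈ 26.0 cm

Snow depth = liquid × ratio = 13.7 mm × 19 = 260.3 mm = 26.0 cm.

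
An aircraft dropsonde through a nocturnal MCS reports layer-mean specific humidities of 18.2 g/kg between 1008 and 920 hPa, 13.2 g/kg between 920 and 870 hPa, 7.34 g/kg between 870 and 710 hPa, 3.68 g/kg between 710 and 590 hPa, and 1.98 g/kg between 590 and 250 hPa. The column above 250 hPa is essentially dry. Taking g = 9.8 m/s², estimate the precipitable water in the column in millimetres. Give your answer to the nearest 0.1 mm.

Precipitable water is the column-integrated vapour mass per unit area: PW = (1/g) Σ q̄ Δp, with q in kg/kg and Δp in Pa (1 kg/m² of water = 1 mm).
Layer 1008–920 hPa: Δp = 88 hPa = 8800 Pa, q̄ = 0.0182 kg/kg → 0.0182 × 8800 / 9.8 = 16.34 mm
Layer 920–870 hPa: Δp = 50 hPa = 5000 Pa, q̄ = 0.0132 kg/kg → 0.0132 × 5000 / 9.8 = 6.73 mm
Layer 870–710 hPa: Δp = 160 hPa = 16000 Pa, q̄ = 0.00734 kg/kg → 0.00734 × 16000 / 9.8 = 11.98 mm
Layer 710–590 hPa: Δp = 120 hPa = 12000 Pa, q̄ = 0.00368 kg/kg → 0.00368 × 12000 / 9.8 = 4.51 mm
Layer 590–250 hPa: Δp = 340 hPa = 34000 Pa, q̄ = 0.00198 kg/kg → 0.00198 × 34000 / 9.8 = 6.87 mm
PW = 16.34 + 6.73 + 11.98 + 4.51 + 6.87 = 46.43 ≈ 46.4 mm.

PW ≈ 46.4 mm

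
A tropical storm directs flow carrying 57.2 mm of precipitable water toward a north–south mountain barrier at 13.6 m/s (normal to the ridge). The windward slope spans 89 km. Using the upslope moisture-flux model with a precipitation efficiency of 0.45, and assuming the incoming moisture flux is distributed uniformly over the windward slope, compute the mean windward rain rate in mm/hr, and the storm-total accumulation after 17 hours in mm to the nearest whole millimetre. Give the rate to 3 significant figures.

R ≈ 14.2 mm/hr; total ≈ 241 mm

Incoming column moisture flux per unit ridge length: F = V × PW = 13.6 × 57.2 = 777.92 mm·m/s.
Spread over the 89 km slope with efficiency ε = 0.45: R = ε·F/W = 0.45 × 777.92 / 89000 m = 3.933e-03 mm/s.
R = 3.933e-03 × 3600 = 14.2 mm/hr.
Over 17 h: total = 14.2 × 17 = 241.4 ≈ 241 mm.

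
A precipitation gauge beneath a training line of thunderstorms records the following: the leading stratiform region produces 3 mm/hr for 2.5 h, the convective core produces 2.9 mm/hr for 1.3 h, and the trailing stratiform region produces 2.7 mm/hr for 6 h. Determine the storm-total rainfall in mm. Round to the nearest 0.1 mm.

Total = Σ Rᵢ Δtᵢ = 3 × 2.5 + 2.9 × 1.3 + 2.7 × 6
      = 7.5 + 3.77 + 16.2 = 27.5 mm.

total ≈ 27.5 mm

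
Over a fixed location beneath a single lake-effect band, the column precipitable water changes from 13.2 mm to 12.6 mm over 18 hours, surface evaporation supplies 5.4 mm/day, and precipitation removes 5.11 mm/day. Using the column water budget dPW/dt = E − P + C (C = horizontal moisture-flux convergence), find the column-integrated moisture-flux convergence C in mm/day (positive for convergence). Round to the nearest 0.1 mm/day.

C ≈ -1.1 mm/day

dPW/dt = (12.6 − 13.2) mm / (18/24 day) = -0.800 mm/day.
C = dPW/dt − E + P = (-0.800) − 5.4 + 5.11 = -1.1 mm/day.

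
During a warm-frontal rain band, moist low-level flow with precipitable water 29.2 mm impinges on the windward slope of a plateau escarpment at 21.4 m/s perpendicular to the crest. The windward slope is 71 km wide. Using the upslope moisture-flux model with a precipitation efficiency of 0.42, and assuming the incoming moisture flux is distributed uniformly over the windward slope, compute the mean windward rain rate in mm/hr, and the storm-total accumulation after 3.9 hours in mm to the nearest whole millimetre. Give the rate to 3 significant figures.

R ≈ 13.3 mm/hr; total ≈ 52 mm

Incoming column moisture flux per unit ridge length: F = V × PW = 21.4 × 29.2 = 624.88 mm·m/s.
Spread over the 71 km slope with efficiency ε = 0.42: R = ε·F/W = 0.42 × 624.88 / 71000 m = 3.696e-03 mm/s.
R = 3.696e-03 × 3600 = 13.3 mm/hr.
Over 3.9 h: total = 13.3 × 3.9 = 51.87 ≈ 52 mm.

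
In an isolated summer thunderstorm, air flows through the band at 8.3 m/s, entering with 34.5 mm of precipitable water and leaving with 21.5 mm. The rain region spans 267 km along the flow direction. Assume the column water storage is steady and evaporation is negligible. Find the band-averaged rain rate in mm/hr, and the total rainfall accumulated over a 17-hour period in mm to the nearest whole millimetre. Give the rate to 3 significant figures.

Column moisture flux per unit crosswind length is F = V × PW.
Inflow: F_in = 8.3 × 34.5 = 286.35 mm·m/s
Outflow: F_out = 8.3 × 21.5 = 178.45 mm·m/s
Steady-state rate R = (F_in − F_out)/L = (286.35 − 178.45) / 267000 m = 4.041e-04 mm/s.
R = 4.041e-04 × 3600 = 1.45 mm/hr.
Over 17 h: total = 1.45 × 17 = 24.65 ≈ 25 mm.

R ≈ 1.45 mm/hr; total ≈ 25 mm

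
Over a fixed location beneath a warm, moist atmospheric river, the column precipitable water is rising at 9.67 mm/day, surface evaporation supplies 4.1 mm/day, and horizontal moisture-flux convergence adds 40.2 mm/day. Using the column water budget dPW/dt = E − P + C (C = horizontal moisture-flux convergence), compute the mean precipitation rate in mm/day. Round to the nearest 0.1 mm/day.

dPW/dt = +9.67 mm/day.
P = E + C − dPW/dt = 4.1 + (40.2) − (+9.67) = 34.6 mm/day.

P ≈ 34.6 mm/day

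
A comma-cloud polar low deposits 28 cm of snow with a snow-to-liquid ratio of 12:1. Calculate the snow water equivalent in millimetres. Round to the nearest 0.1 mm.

SWE = snow depth / ratio = 28 cm / 12 = 2.333 cm = 23.3 mm.

SWE ≈ 23.3 mm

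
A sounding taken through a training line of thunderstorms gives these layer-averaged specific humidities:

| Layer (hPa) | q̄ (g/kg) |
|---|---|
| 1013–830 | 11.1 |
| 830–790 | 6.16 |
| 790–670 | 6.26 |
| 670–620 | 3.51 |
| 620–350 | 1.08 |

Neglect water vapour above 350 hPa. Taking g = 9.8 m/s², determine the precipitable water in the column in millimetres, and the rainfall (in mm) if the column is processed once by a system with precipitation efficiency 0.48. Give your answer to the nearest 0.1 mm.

PW ≈ 35.7 mm; rainfall ≈ 17.1 mm

Precipitable water is the column-integrated vapour mass per unit area: PW = (1/g) Σ q̄ Δp, with q in kg/kg and Δp in Pa (1 kg/m² of water = 1 mm).
Layer 1013–830 hPa: Δp = 183 hPa = 18300 Pa, q̄ = 0.0111 kg/kg → 0.0111 × 18300 / 9.8 = 20.73 mm
Layer 830–790 hPa: Δp = 40 hPa = 4000 Pa, q̄ = 0.00616 kg/kg → 0.00616 × 4000 / 9.8 = 2.51 mm
Layer 790–670 hPa: Δp = 120 hPa = 12000 Pa, q̄ = 0.00626 kg/kg → 0.00626 × 12000 / 9.8 = 7.67 mm
Layer 670–620 hPa: Δp = 50 hPa = 5000 Pa, q̄ = 0.00351 kg/kg → 0.00351 × 5000 / 9.8 = 1.79 mm
Layer 620–350 hPa: Δp = 270 hPa = 27000 Pa, q̄ = 0.00108 kg/kg → 0.00108 × 27000 / 9.8 = 2.98 mm
PW = 20.73 + 2.51 + 7.67 + 1.79 + 2.98 = 35.68 ≈ 35.7 mm.
Rainfall = ε × PW = 0.48 × 35.7 = 17.1 mm.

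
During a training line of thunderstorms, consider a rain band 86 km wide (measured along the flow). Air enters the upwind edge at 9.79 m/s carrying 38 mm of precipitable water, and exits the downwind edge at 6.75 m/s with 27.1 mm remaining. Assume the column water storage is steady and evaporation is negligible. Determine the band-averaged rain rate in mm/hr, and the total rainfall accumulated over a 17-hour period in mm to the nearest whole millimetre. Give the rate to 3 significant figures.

R ≈ 7.92 mm/hr; total ≈ 135 mm

Column moisture flux per unit crosswind length is F = V × PW.
Inflow: F_in = 9.79 × 38 = 372.02 mm·m/s
Outflow: F_out = 6.75 × 27.1 = 182.925 mm·m/s
Steady-state rate R = (F_in − F_out)/L = (372.02 − 182.925) / 86000 m = 2.199e-03 mm/s.
R = 2.199e-03 × 3600 = 7.92 mm/hr.
Over 17 h: total = 7.92 × 17 = 134.64 ≈ 135 mm.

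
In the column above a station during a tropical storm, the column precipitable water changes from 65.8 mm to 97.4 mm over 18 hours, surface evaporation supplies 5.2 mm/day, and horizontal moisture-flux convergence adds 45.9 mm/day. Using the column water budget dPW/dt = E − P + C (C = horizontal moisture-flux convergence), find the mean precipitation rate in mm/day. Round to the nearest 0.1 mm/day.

P ≈ 9.0 mm/day

dPW/dt = (97.4 − 65.8) mm / (18/24 day) = +42.133 mm/day.
P = E + C − dPW/dt = 5.2 + (45.9) − (+42.133) = 9.0 mm/day.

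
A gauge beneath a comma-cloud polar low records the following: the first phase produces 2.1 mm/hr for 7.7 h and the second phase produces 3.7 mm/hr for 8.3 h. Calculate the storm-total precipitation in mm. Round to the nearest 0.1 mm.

total ≈ 46.9 mm

Total = Σ Rᵢ Δtᵢ = 2.1 × 7.7 + 3.7 × 8.3
      = 16.17 + 30.71 = 46.9 mm.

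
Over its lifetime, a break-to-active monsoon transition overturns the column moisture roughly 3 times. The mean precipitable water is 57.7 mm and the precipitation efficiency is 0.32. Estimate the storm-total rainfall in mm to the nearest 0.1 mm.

Each cycle deposits ε × PW = 0.32 × 57.7 = 18.464 mm.
Over 3 cycles: 3 × 18.464 = 55.4 mm.

rainfall ≈ 55.4 mm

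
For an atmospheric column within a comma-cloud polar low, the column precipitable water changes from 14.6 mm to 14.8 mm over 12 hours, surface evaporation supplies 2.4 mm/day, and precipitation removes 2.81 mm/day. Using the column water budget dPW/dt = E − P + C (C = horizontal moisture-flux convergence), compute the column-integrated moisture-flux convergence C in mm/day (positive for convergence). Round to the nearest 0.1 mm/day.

dPW/dt = (14.8 − 14.6) mm / (12/24 day) = +0.400 mm/day.
C = dPW/dt − E + P = (+0.400) − 2.4 + 2.81 = 0.8 mm/day.

C ≈ 0.8 mm/day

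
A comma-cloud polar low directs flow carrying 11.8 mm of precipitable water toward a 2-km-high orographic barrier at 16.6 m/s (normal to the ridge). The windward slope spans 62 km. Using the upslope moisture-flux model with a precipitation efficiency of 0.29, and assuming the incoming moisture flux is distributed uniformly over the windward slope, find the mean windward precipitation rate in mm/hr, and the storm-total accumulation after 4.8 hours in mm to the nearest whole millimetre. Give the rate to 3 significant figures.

Incoming column moisture flux per unit ridge length: F = V × PW = 16.6 × 11.8 = 195.88 mm·m/s.
Spread over the 62 km slope with efficiency ε = 0.29: R = ε·F/W = 0.29 × 195.88 / 62000 m = 9.162e-04 mm/s.
R = 9.162e-04 × 3600 = 3.30 mm/hr.
Over 4.8 h: total = 3.30 × 4.8 = 15.84 ≈ 16 mm.

R ≈ 3.30 mm/hr; total ≈ 16 mm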